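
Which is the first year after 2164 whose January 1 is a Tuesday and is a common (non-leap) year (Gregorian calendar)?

Jan 1 advances by 2 weekdays after a leap year and by 1 after a common year.
2164: Jan 1 is Sunday (leap).
2165: Tuesday
2165 begins on a Tuesday and is a common year.

2165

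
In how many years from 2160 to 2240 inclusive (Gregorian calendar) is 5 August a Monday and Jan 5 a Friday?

2

Check each year's weekday for 5 August and Jan 5:
  2160: Tue/Sat  2161: Wed/Mon  2162: Thu/Tue  2163: Fri/Wed  2164: Sun/Thu  2165: Mon/Sat  2166: Tue/Sun  2167: Wed/Mon  2168: Fri/Tue  2169: Sat/Thu  2170: Sun/Fri  2171: Mon/Sat  2172: Wed/Sun  2173: Thu/Tue  …(53 more)…  2227: Sun/Fri  2228: Tue/Sat  2229: Wed/Mon  2230: Thu/Tue  2231: Fri/Wed  2232: Sun/Thu  2233: Mon/Sat  2234: Tue/Sun  2235: Wed/Mon  2236: Fri/Tue  2237: Sat/Thu  2238: Sun/Fri  2239: Mon/Sat  2240: Wed/Sun
Both conditions hold in: 2176, 2216 — 2.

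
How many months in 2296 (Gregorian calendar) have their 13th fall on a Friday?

Check the 13th of each month of 2296: Jan 13: Mon, Feb 13: Thu, Mar 13: Fri, Apr 13: Mon, May 13: Wed, Jun 13: Sat, Jul 13: Mon, Aug 13: Thu, Sep 13: Sun, Oct 13: Tue, Nov 13: Fri, Dec 13: Sun.
Friday occurs in March, November — 2 months.

2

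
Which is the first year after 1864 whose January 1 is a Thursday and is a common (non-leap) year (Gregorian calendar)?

1874

Jan 1 advances by 2 weekdays after a leap year and by 1 after a common year.
1864: Jan 1 is Friday (leap).
1865: Sunday
1866: Monday
1867: Tuesday
1868: Wednesday (leap)
1869: Friday
1870: Saturday
1871: Sunday
1872: Monday (leap)
1873: Wednesday
1874: Thursday
1874 begins on a Thursday and is a common year.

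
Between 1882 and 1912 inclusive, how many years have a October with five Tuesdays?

October has 31 days; it has five Tuesdays when Tuesday falls among the first (month-length − 28) days — i.e. when October 1 is one of Tuesday/Monday/Sunday.
October 1 by year: 1882:Sun✓ 1883:Mon✓ 1884:Wed 1885:Thu 1886:Fri 1887:Sat 1888:Mon✓ 1889:Tue✓ 1890:Wed 1891:Thu 1892:Sat 1893:Sun✓ 1894:Mon✓ 1895:Tue✓ 1896:Thu 1897:Fri 1898:Sat 1899:Sun✓ 1900:Mon✓ 1901:Tue✓ 1902:Wed 1903:Thu 1904:Sat 1905:Sun✓ 1906:Mon✓ 1907:Tue✓ 1908:Thu 1909:Fri 1910:Sat 1911:Sun✓ 1912:Tue✓
Years with five Tuesdays: 1882, 1883, 1888, 1889, 1893, 1894, 1895, 1899, 1900, 1901, 1905, 1906, 1907, 1911, 1912 → 15.

15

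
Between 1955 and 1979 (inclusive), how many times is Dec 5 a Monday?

Track Dec 5's weekday year by year (advancing +1, or +2 across a Feb 29):
  1955: Mon ✓  1956: Wed (+2)  1957: Thu (+1)  1958: Fri (+1)  1959: Sat (+1)
  1960: Mon (+2) ✓  1961: Tue (+1)  1962: Wed (+1)  1963: Thu (+1)  1964: Sat (+2)
  1965: Sun (+1)  1966: Mon (+1) ✓  1967: Tue (+1)  1968: Thu (+2)  1969: Fri (+1)
  1970: Sat (+1)  1971: Sun (+1)  1972: Tue (+2)  1973: Wed (+1)  1974: Thu (+1)
  1975: Fri (+1)  1976: Sun (+2)  1977: Mon (+1) ✓  1978: Tue (+1)  1979: Wed (+1)
Monday years: 1955, 1960, 1966, 1977 — 4 in total.

4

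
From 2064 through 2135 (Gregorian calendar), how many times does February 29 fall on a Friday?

4

Leap years in 2064–2135: 17 of them.
Feb 29 weekday advances by 5 (mod 7) from one leap year to the next four years later (or differs when a century non-leap intervenes).
Leap-day weekdays: 2064:Fri✓ 2068:Wed 2072:Mon 2076:Sat 2080:Thu 2084:Tue 2088:Sun 2092:Fri✓ 2096:Wed 2104:Fri✓ 2108:Wed 2112:Mon 2116:Sat 2120:Thu 2124:Tue 2128:Sun 2132:Fri✓
Friday: 2064, 2092, 2104, 2132 → 4.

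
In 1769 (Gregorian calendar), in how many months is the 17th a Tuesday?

2

Check the 17th of each month of 1769: Jan 17: Tue, Feb 17: Fri, Mar 17: Fri, Apr 17: Mon, May 17: Wed, Jun 17: Sat, Jul 17: Mon, Aug 17: Thu, Sep 17: Sun, Oct 17: Tue, Nov 17: Fri, Dec 17: Sun.
Tuesday occurs in January, October — 2 months.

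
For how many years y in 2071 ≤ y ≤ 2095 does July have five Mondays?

July has 31 days; it has five Mondays when Monday falls among the first (month-length − 28) days — i.e. when July 1 is one of Monday/Sunday/Saturday.
July 1 by year: 2071:Wed 2072:Fri 2073:Sat✓ 2074:Sun✓ 2075:Mon✓ 2076:Wed 2077:Thu 2078:Fri 2079:Sat✓ 2080:Mon✓ 2081:Tue 2082:Wed 2083:Thu 2084:Sat✓ 2085:Sun✓ 2086:Mon✓ 2087:Tue 2088:Thu 2089:Fri 2090:Sat✓ 2091:Sun✓ 2092:Tue 2093:Wed 2094:Thu 2095:Fri
Years with five Mondays: 2073, 2074, 2075, 2079, 2080, 2084, 2085, 2086, 2090, 2091 → 10.

10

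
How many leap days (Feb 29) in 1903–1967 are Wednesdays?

2

Leap years in 1903–1967: 16 of them.
Feb 29 weekday advances by 5 (mod 7) from one leap year to the next four years later (or differs when a century non-leap intervenes).
Leap-day weekdays: 1904:Mon 1908:Sat 1912:Thu 1916:Tue 1920:Sun 1924:Fri 1928:Wed✓ 1932:Mon 1936:Sat 1940:Thu 1944:Tue 1948:Sun 1952:Fri 1956:Wed✓ 1960:Mon 1964:Sat
Wednesday: 1928, 1956 → 2.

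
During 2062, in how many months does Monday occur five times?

A month of length L has five Mondays iff its first Monday is on day ≤ L−28 (so day 1–3 in a 31-day month, 1–2 in a 30-day month, day 1 in a leap February).
Checking each month of 2062: Jan starts Sun (31d) ✓; Feb starts Wed (28d); Mar starts Wed (31d); Apr starts Sat (30d); May starts Mon (31d) ✓; Jun starts Thu (30d); Jul starts Sat (31d) ✓; Aug starts Tue (31d); Sep starts Fri (30d); Oct starts Sun (31d) ✓; Nov starts Wed (30d); Dec starts Fri (31d).
Five-Monday months: January, May, July, October → 4.

4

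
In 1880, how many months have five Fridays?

5

A month of length L has five Fridays iff its first Friday is on day ≤ L−28 (so day 1–3 in a 31-day month, 1–2 in a 30-day month, day 1 in a leap February).
Checking each month of 1880: Jan starts Thu (31d) ✓; Feb starts Sun (29d); Mar starts Mon (31d); Apr starts Thu (30d) ✓; May starts Sat (31d); Jun starts Tue (30d); Jul starts Thu (31d) ✓; Aug starts Sun (31d); Sep starts Wed (30d); Oct starts Fri (31d) ✓; Nov starts Mon (30d); Dec starts Wed (31d) ✓.
Five-Friday months: January, April, July, October, December → 5.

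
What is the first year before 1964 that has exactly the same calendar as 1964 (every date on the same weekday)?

1936

Two years share a calendar iff Jan 1 falls on the same weekday and both are leap or both are common. 1964: Jan 1 is Wednesday, leap year.
1963: Jan 1 Tuesday, common
1962: Jan 1 Monday, common
1961: Jan 1 Sunday, common
1960: Jan 1 Friday, leap
1959: Jan 1 Thursday, common
1958: Jan 1 Wednesday, common
1957: Jan 1 Tuesday, common
1956: Jan 1 Sunday, leap
1955: Jan 1 Saturday, common
1954: Jan 1 Friday, common
1953: Jan 1 Thursday, common
1952: Jan 1 Tuesday, leap
1951: Jan 1 Monday, common
1950: Jan 1 Sunday, common
1949: Jan 1 Saturday, common
1948: Jan 1 Thursday, leap
1947: Jan 1 Wednesday, common
1946: Jan 1 Tuesday, common
1945: Jan 1 Monday, common
1944: Jan 1 Saturday, leap
1943: Jan 1 Friday, common
1942: Jan 1 Thursday, common
1941: Jan 1 Wednesday, common
1940: Jan 1 Monday, leap
1939: Jan 1 Sunday, common
1938: Jan 1 Saturday, common
1937: Jan 1 Friday, common
1936: Jan 1 Wednesday, leap
1936 matches on both conditions.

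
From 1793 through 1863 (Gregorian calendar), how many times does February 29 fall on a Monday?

Leap years in 1793–1863: 16 of them.
Feb 29 weekday advances by 5 (mod 7) from one leap year to the next four years later (or differs when a century non-leap intervenes).
Leap-day weekdays: 1796:Mon✓ 1804:Wed 1808:Mon✓ 1812:Sat 1816:Thu 1820:Tue 1824:Sun 1828:Fri 1832:Wed 1836:Mon✓ 1840:Sat 1844:Thu 1848:Tue 1852:Sun 1856:Fri 1860:Wed
Monday: 1796, 1808, 1836 → 3.

3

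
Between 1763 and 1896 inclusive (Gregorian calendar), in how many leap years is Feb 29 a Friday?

Leap years in 1763–1896: 33 of them.
Feb 29 weekday advances by 5 (mod 7) from one leap year to the next four years later (or differs when a century non-leap intervenes).
Leap-day weekdays: 1764:Wed 1768:Mon 1772:Sat 1776:Thu 1780:Tue 1784:Sun 1788:Fri✓ 1792:Wed 1796:Mon 1804:Wed 1808:Mon 1812:Sat 1816:Thu …(7 more)… 1848:Tue 1852:Sun 1856:Fri✓ 1860:Wed 1864:Mon 1868:Sat 1872:Thu 1876:Tue 1880:Sun 1884:Fri✓ 1888:Wed 1892:Mon 1896:Sat
Friday: 1788, 1828, 1856, 1884 → 4.

4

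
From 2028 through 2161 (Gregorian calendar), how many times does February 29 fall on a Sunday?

Leap years in 2028–2161: 33 of them.
Feb 29 weekday advances by 5 (mod 7) from one leap year to the next four years later (or differs when a century non-leap intervenes).
Leap-day weekdays: 2028:Tue 2032:Sun✓ 2036:Fri 2040:Wed 2044:Mon 2048:Sat 2052:Thu 2056:Tue 2060:Sun✓ 2064:Fri 2068:Wed 2072:Mon 2076:Sat …(7 more)… 2112:Mon 2116:Sat 2120:Thu 2124:Tue 2128:Sun✓ 2132:Fri 2136:Wed 2140:Mon 2144:Sat 2148:Thu 2152:Tue 2156:Sun✓ 2160:Fri
Sunday: 2032, 2060, 2088, 2128, 2156 → 5.

5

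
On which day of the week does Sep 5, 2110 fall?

Friday

January 1, 2110 is a Wednesday.
September 5 is day 248 of the year, i.e. 247 days after Jan 1.
247 mod 7 = 2, so advance 2 weekdays from Wednesday: Friday.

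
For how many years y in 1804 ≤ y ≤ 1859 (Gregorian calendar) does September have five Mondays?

September has 30 days; it has five Mondays when Monday falls among the first (month-length − 28) days — i.e. when September 1 is one of Monday/Sunday.
September 1 by year: 1804:Sat 1805:Sun✓ 1806:Mon✓ 1807:Tue 1808:Thu 1809:Fri 1810:Sat 1811:Sun✓ 1812:Tue 1813:Wed 1814:Thu 1815:Fri 1816:Sun✓ 1817:Mon✓ 1818:Tue …(26 more)… 1845:Mon✓ 1846:Tue 1847:Wed 1848:Fri 1849:Sat 1850:Sun✓ 1851:Mon✓ 1852:Wed 1853:Thu 1854:Fri 1855:Sat 1856:Mon✓ 1857:Tue 1858:Wed 1859:Thu
Years with five Mondays: 1805, 1806, 1811, 1816, 1817, 1822, 1823, 1828, 1833, 1834, 1839, 1844, 1845, 1850, 1851, 1856 → 16.

16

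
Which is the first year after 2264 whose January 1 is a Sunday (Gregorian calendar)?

Jan 1 advances by 2 weekdays after a leap year and by 1 after a common year.
2264: Jan 1 is Friday (leap).
2265: Sunday
2265 begins on a Sunday

2265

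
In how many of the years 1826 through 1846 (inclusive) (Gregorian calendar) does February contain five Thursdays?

1

February has 28 days (29 in leap years); it has five Thursdays when Thursday falls among the first (month-length − 28) days — i.e. when February 1 is Thursday in a leap year (never in a common year).
February 1 by year: 1826:Wed 1827:Thu 1828:Fri 1829:Sun 1830:Mon 1831:Tue 1832:Wed 1833:Fri 1834:Sat 1835:Sun 1836:Mon 1837:Wed 1838:Thu 1839:Fri 1840:Sat 1841:Mon 1842:Tue 1843:Wed 1844:Thu✓ 1845:Sat 1846:Sun
Years with five Thursdays: 1844 → 1.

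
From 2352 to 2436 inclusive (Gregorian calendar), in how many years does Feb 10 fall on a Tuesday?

12

Track Feb 10's weekday year by year (advancing +1, or +2 across a Feb 29):
  2352: Sun  2353: Tue (+2) ✓  2354: Wed (+1)  2355: Thu (+1)  2356: Fri (+1)
  2357: Sun (+2)  2358: Mon (+1)  2359: Tue (+1) ✓  2360: Wed (+1)  2361: Fri (+2)
  2362: Sat (+1)  2363: Sun (+1)  2364: Mon (+1)  2365: Wed (+2)  … (57 more years) …
  2423: Fri (+1)  2424: Sat (+1)  2425: Mon (+2)  2426: Tue (+1) ✓  2427: Wed (+1)
  2428: Thu (+1)  2429: Sat (+2)  2430: Sun (+1)  2431: Mon (+1)  2432: Tue (+1) ✓
  2433: Thu (+2)  2434: Fri (+1)  2435: Sat (+1)  2436: Sun (+1)
Tuesday years: 2353, 2359, 2370, 2376, 2381, 2387, 2398, 2404, 2409, 2415, 2426, 2432 — 12 in total.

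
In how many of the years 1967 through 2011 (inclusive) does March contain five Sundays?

March has 31 days; it has five Sundays when Sunday falls among the first (month-length − 28) days — i.e. when March 1 is one of Sunday/Saturday/Friday.
March 1 by year: 1967:Wed 1968:Fri✓ 1969:Sat✓ 1970:Sun✓ 1971:Mon 1972:Wed 1973:Thu 1974:Fri✓ 1975:Sat✓ 1976:Mon 1977:Tue 1978:Wed 1979:Thu 1980:Sat✓ 1981:Sun✓ …(15 more)… 1997:Sat✓ 1998:Sun✓ 1999:Mon 2000:Wed 2001:Thu 2002:Fri✓ 2003:Sat✓ 2004:Mon 2005:Tue 2006:Wed 2007:Thu 2008:Sat✓ 2009:Sun✓ 2010:Mon 2011:Tue
Years with five Sundays: 1968, 1969, 1970, 1974, 1975, 1980, 1981, 1985, 1986, 1987, 1991, 1992, 1996, 1997, 1998, 2002, 2003, 2008, 2009 → 19.

19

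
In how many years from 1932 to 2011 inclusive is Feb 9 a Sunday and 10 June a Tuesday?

Check each year's weekday for Feb 9 and 10 June:
  1932: Tue/Fri  1933: Thu/Sat  1934: Fri/Sun  1935: Sat/Mon  1936: Sun/Wed  1937: Tue/Thu  1938: Wed/Fri  1939: Thu/Sat  1940: Fri/Mon  1941: Sun/Tue ✓  1942: Mon/Wed  1943: Tue/Thu  1944: Wed/Sat  1945: Fri/Sun  …(52 more)…  1998: Mon/Wed  1999: Tue/Thu  2000: Wed/Sat  2001: Fri/Sun  2002: Sat/Mon  2003: Sun/Tue ✓  2004: Mon/Thu  2005: Wed/Fri  2006: Thu/Sat  2007: Fri/Sun  2008: Sat/Tue  2009: Mon/Wed  2010: Tue/Thu  2011: Wed/Fri
Both conditions hold in: 1941, 1947, 1958, 1969, 1975, 1986, 1997, 2003 — 8.

8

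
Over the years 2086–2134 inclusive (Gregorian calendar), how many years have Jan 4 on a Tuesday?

Track Jan 4's weekday year by year (advancing +1, or +2 across a Feb 29):
  2086: Fri  2087: Sat (+1)  2088: Sun (+1)  2089: Tue (+2) ✓  2090: Wed (+1)
  2091: Thu (+1)  2092: Fri (+1)  2093: Sun (+2)  2094: Mon (+1)  2095: Tue (+1) ✓
  2096: Wed (+1)  2097: Fri (+2)  2098: Sat (+1)  2099: Sun (+1)  … (21 more years) …
  2121: Sat (+2)  2122: Sun (+1)  2123: Mon (+1)  2124: Tue (+1) ✓  2125: Thu (+2)
  2126: Fri (+1)  2127: Sat (+1)  2128: Sun (+1)  2129: Tue (+2) ✓  2130: Wed (+1)
  2131: Thu (+1)  2132: Fri (+1)  2133: Sun (+2)  2134: Mon (+1)
Tuesday years: 2089, 2095, 2101, 2107, 2118, 2124, 2129 — 7 in total.

7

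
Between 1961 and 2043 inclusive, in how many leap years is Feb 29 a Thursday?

Leap years in 1961–2043: 20 of them.
Feb 29 weekday advances by 5 (mod 7) from one leap year to the next four years later (or differs when a century non-leap intervenes).
Leap-day weekdays: 1964:Sat 1968:Thu✓ 1972:Tue 1976:Sun 1980:Fri 1984:Wed 1988:Mon 1992:Sat 1996:Thu✓ 2000:Tue 2004:Sun 2008:Fri 2012:Wed 2016:Mon 2020:Sat 2024:Thu✓ 2028:Tue 2032:Sun 2036:Fri 2040:Wed
Thursday: 1968, 1996, 2024 → 3.

3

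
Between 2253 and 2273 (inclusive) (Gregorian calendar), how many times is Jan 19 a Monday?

2

Track Jan 19's weekday year by year (advancing +1, or +2 across a Feb 29):
  2253: Wed  2254: Thu (+1)  2255: Fri (+1)  2256: Sat (+1)  2257: Mon (+2) ✓
  2258: Tue (+1)  2259: Wed (+1)  2260: Thu (+1)  2261: Sat (+2)  2262: Sun (+1)
  2263: Mon (+1) ✓  2264: Tue (+1)  2265: Thu (+2)  2266: Fri (+1)  2267: Sat (+1)
  2268: Sun (+1)  2269: Tue (+2)  2270: Wed (+1)  2271: Thu (+1)  2272: Fri (+1)
  2273: Sun (+2)
Monday years: 2257, 2263 — 2 in total.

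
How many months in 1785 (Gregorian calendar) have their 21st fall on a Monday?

Check the 21st of each month of 1785: Jan 21: Fri, Feb 21: Mon, Mar 21: Mon, Apr 21: Thu, May 21: Sat, Jun 21: Tue, Jul 21: Thu, Aug 21: Sun, Sep 21: Wed, Oct 21: Fri, Nov 21: Mon, Dec 21: Wed.
Monday occurs in February, March, November — 3 months.

3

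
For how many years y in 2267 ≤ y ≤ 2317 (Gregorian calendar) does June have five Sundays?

14

June has 30 days; it has five Sundays when Sunday falls among the first (month-length − 28) days — i.e. when June 1 is one of Sunday/Saturday.
June 1 by year: 2267:Sat✓ 2268:Mon 2269:Tue 2270:Wed 2271:Thu 2272:Sat✓ 2273:Sun✓ 2274:Mon 2275:Tue 2276:Thu 2277:Fri 2278:Sat✓ 2279:Sun✓ 2280:Tue 2281:Wed …(21 more)… 2303:Mon 2304:Wed 2305:Thu 2306:Fri 2307:Sat✓ 2308:Mon 2309:Tue 2310:Wed 2311:Thu 2312:Sat✓ 2313:Sun✓ 2314:Mon 2315:Tue 2316:Thu 2317:Fri
Years with five Sundays: 2267, 2272, 2273, 2278, 2279, 2284, 2289, 2290, 2295, 2301, 2302, 2307, 2312, 2313 → 14.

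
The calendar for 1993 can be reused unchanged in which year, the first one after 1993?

1999

Two years share a calendar iff Jan 1 falls on the same weekday and both are leap or both are common. 1993: Jan 1 is Friday, common year.
1994: Jan 1 Saturday, common
1995: Jan 1 Sunday, common
1996: Jan 1 Monday, leap
1997: Jan 1 Wednesday, common
1998: Jan 1 Thursday, common
1999: Jan 1 Friday, common
1999 matches on both conditions.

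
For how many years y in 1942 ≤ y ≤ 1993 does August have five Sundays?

August has 31 days; it has five Sundays when Sunday falls among the first (month-length − 28) days — i.e. when August 1 is one of Sunday/Saturday/Friday.
August 1 by year: 1942:Sat✓ 1943:Sun✓ 1944:Tue 1945:Wed 1946:Thu 1947:Fri✓ 1948:Sun✓ 1949:Mon 1950:Tue 1951:Wed 1952:Fri✓ 1953:Sat✓ 1954:Sun✓ 1955:Mon 1956:Wed …(22 more)… 1979:Wed 1980:Fri✓ 1981:Sat✓ 1982:Sun✓ 1983:Mon 1984:Wed 1985:Thu 1986:Fri✓ 1987:Sat✓ 1988:Mon 1989:Tue 1990:Wed 1991:Thu 1992:Sat✓ 1993:Sun✓
Years with five Sundays: 1942, 1943, 1947, 1948, 1952, 1953, 1954, 1958, 1959, 1964, 1965, 1969, 1970, 1971, 1975, 1976, 1980, 1981, 1982, 1986, 1987, 1992, 1993 → 23.

23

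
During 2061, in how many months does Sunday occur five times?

A month of length L has five Sundays iff its first Sunday is on day ≤ L−28 (so day 1–3 in a 31-day month, 1–2 in a 30-day month, day 1 in a leap February).
Checking each month of 2061: Jan starts Sat (31d) ✓; Feb starts Tue (28d); Mar starts Tue (31d); Apr starts Fri (30d); May starts Sun (31d) ✓; Jun starts Wed (30d); Jul starts Fri (31d) ✓; Aug starts Mon (31d); Sep starts Thu (30d); Oct starts Sat (31d) ✓; Nov starts Tue (30d); Dec starts Thu (31d).
Five-Sunday months: January, May, July, October → 4.

4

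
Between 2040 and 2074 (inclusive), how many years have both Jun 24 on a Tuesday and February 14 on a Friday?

4

Check each year's weekday for Jun 24 and February 14:
  2040: Sun/Tue  2041: Mon/Thu  2042: Tue/Fri ✓  2043: Wed/Sat  2044: Fri/Sun  2045: Sat/Tue  2046: Sun/Wed  2047: Mon/Thu  2048: Wed/Fri  2049: Thu/Sun  2050: Fri/Mon  2051: Sat/Tue  2052: Mon/Wed  2053: Tue/Fri ✓  …(7 more)…  2061: Fri/Mon  2062: Sat/Tue  2063: Sun/Wed  2064: Tue/Thu  2065: Wed/Sat  2066: Thu/Sun  2067: Fri/Mon  2068: Sun/Tue  2069: Mon/Thu  2070: Tue/Fri ✓  2071: Wed/Sat  2072: Fri/Sun  2073: Sat/Tue  2074: Sun/Wed
Both conditions hold in: 2042, 2053, 2059, 2070 — 4.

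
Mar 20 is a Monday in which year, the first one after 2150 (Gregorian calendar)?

From one year to the next, a fixed date's weekday advances by 1, or by 2 when a Feb 29 lies between the two dates.
2150: March 20 is Friday.
2151: Saturday (+1)
2152: Monday (+2)
Mar 20 falls on a Monday in 2152.

2152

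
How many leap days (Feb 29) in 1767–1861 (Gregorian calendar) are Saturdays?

3

Leap years in 1767–1861: 23 of them.
Feb 29 weekday advances by 5 (mod 7) from one leap year to the next four years later (or differs when a century non-leap intervenes).
Leap-day weekdays: 1768:Mon 1772:Sat✓ 1776:Thu 1780:Tue 1784:Sun 1788:Fri 1792:Wed 1796:Mon 1804:Wed 1808:Mon 1812:Sat✓ 1816:Thu 1820:Tue 1824:Sun 1828:Fri 1832:Wed 1836:Mon 1840:Sat✓ 1844:Thu 1848:Tue 1852:Sun 1856:Fri 1860:Wed
Saturday: 1772, 1812, 1840 → 3.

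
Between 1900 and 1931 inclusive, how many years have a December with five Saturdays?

13

December has 31 days; it has five Saturdays when Saturday falls among the first (month-length − 28) days — i.e. when December 1 is one of Saturday/Friday/Thursday.
December 1 by year: 1900:Sat✓ 1901:Sun 1902:Mon 1903:Tue 1904:Thu✓ 1905:Fri✓ 1906:Sat✓ 1907:Sun 1908:Tue 1909:Wed 1910:Thu✓ 1911:Fri✓ 1912:Sun 1913:Mon 1914:Tue 1915:Wed 1916:Fri✓ 1917:Sat✓ 1918:Sun 1919:Mon 1920:Wed 1921:Thu✓ 1922:Fri✓ 1923:Sat✓ 1924:Mon 1925:Tue 1926:Wed 1927:Thu✓ 1928:Sat✓ 1929:Sun 1930:Mon 1931:Tue
Years with five Saturdays: 1900, 1904, 1905, 1906, 1910, 1911, 1916, 1917, 1921, 1922, 1923, 1927, 1928 → 13.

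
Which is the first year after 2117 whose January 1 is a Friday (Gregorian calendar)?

Jan 1 advances by 2 weekdays after a leap year and by 1 after a common year.
2117: Jan 1 is Friday.
2118: Saturday
2119: Sunday
2120: Monday (leap)
2121: Wednesday
2122: Thursday
2123: Friday
2123 begins on a Friday

2123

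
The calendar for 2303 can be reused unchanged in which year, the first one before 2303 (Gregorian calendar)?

2291

Two years share a calendar iff Jan 1 falls on the same weekday and both are leap or both are common. 2303: Jan 1 is Thursday, common year.
2302: Jan 1 Wednesday, common
2301: Jan 1 Tuesday, common
2300: Jan 1 Monday, common
2299: Jan 1 Sunday, common
2298: Jan 1 Saturday, common
2297: Jan 1 Friday, common
2296: Jan 1 Wednesday, leap
2295: Jan 1 Tuesday, common
2294: Jan 1 Monday, common
2293: Jan 1 Sunday, common
2292: Jan 1 Friday, leap
2291: Jan 1 Thursday, common
2291 matches on both conditions.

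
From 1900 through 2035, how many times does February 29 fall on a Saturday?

5

Leap years in 1900–2035: 33 of them.
Feb 29 weekday advances by 5 (mod 7) from one leap year to the next four years later (or differs when a century non-leap intervenes).
Leap-day weekdays: 1904:Mon 1908:Sat✓ 1912:Thu 1916:Tue 1920:Sun 1924:Fri 1928:Wed 1932:Mon 1936:Sat✓ 1940:Thu 1944:Tue 1948:Sun 1952:Fri …(7 more)… 1984:Wed 1988:Mon 1992:Sat✓ 1996:Thu 2000:Tue 2004:Sun 2008:Fri 2012:Wed 2016:Mon 2020:Sat✓ 2024:Thu 2028:Tue 2032:Sun
Saturday: 1908, 1936, 1964, 1992, 2020 → 5.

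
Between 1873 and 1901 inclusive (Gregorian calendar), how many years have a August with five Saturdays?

12

August has 31 days; it has five Saturdays when Saturday falls among the first (month-length − 28) days — i.e. when August 1 is one of Saturday/Friday/Thursday.
August 1 by year: 1873:Fri✓ 1874:Sat✓ 1875:Sun 1876:Tue 1877:Wed 1878:Thu✓ 1879:Fri✓ 1880:Sun 1881:Mon 1882:Tue 1883:Wed 1884:Fri✓ 1885:Sat✓ 1886:Sun 1887:Mon 1888:Wed 1889:Thu✓ 1890:Fri✓ 1891:Sat✓ 1892:Mon 1893:Tue 1894:Wed 1895:Thu✓ 1896:Sat✓ 1897:Sun 1898:Mon 1899:Tue 1900:Wed 1901:Thu✓
Years with five Saturdays: 1873, 1874, 1878, 1879, 1884, 1885, 1889, 1890, 1891, 1895, 1896, 1901 → 12.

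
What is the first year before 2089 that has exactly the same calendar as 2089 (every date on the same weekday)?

2078

Two years share a calendar iff Jan 1 falls on the same weekday and both are leap or both are common. 2089: Jan 1 is Saturday, common year.
2088: Jan 1 Thursday, leap
2087: Jan 1 Wednesday, common
2086: Jan 1 Tuesday, common
2085: Jan 1 Monday, common
2084: Jan 1 Saturday, leap
2083: Jan 1 Friday, common
2082: Jan 1 Thursday, common
2081: Jan 1 Wednesday, common
2080: Jan 1 Monday, leap
2079: Jan 1 Sunday, common
2078: Jan 1 Saturday, common
2078 matches on both conditions.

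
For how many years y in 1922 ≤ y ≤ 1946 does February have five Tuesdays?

February has 28 days (29 in leap years); it has five Tuesdays when Tuesday falls among the first (month-length − 28) days — i.e. when February 1 is Tuesday in a leap year (never in a common year).
February 1 by year: 1922:Wed 1923:Thu 1924:Fri 1925:Sun 1926:Mon 1927:Tue 1928:Wed 1929:Fri 1930:Sat 1931:Sun 1932:Mon 1933:Wed 1934:Thu 1935:Fri 1936:Sat 1937:Mon 1938:Tue 1939:Wed 1940:Thu 1941:Sat 1942:Sun 1943:Mon 1944:Tue✓ 1945:Thu 1946:Fri
Years with five Tuesdays: 1944 → 1.

1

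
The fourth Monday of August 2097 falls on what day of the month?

August 1, 2097 is a Thursday, so the first Monday is the 5th.
The fourth Monday is 5 + 21 = 26.

26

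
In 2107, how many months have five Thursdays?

4

A month of length L has five Thursdays iff its first Thursday is on day ≤ L−28 (so day 1–3 in a 31-day month, 1–2 in a 30-day month, day 1 in a leap February).
Checking each month of 2107: Jan starts Sat (31d); Feb starts Tue (28d); Mar starts Tue (31d) ✓; Apr starts Fri (30d); May starts Sun (31d); Jun starts Wed (30d) ✓; Jul starts Fri (31d); Aug starts Mon (31d); Sep starts Thu (30d) ✓; Oct starts Sat (31d); Nov starts Tue (30d); Dec starts Thu (31d) ✓.
Five-Thursday months: March, June, September, December → 4.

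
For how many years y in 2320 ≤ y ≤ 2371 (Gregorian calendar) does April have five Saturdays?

April has 30 days; it has five Saturdays when Saturday falls among the first (month-length − 28) days — i.e. when April 1 is one of Saturday/Friday.
April 1 by year: 2320:Thu 2321:Fri✓ 2322:Sat✓ 2323:Sun 2324:Tue 2325:Wed 2326:Thu 2327:Fri✓ 2328:Sun 2329:Mon 2330:Tue 2331:Wed 2332:Fri✓ 2333:Sat✓ 2334:Sun …(22 more)… 2357:Mon 2358:Tue 2359:Wed 2360:Fri✓ 2361:Sat✓ 2362:Sun 2363:Mon 2364:Wed 2365:Thu 2366:Fri✓ 2367:Sat✓ 2368:Mon 2369:Tue 2370:Wed 2371:Thu
Years with five Saturdays: 2321, 2322, 2327, 2332, 2333, 2338, 2339, 2344, 2349, 2350, 2355, 2360, 2361, 2366, 2367 → 15.

15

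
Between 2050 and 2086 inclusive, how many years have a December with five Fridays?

16

December has 31 days; it has five Fridays when Friday falls among the first (month-length − 28) days — i.e. when December 1 is one of Friday/Thursday/Wednesday.
December 1 by year: 2050:Thu✓ 2051:Fri✓ 2052:Sun 2053:Mon 2054:Tue 2055:Wed✓ 2056:Fri✓ 2057:Sat 2058:Sun 2059:Mon 2060:Wed✓ 2061:Thu✓ 2062:Fri✓ 2063:Sat 2064:Mon …(7 more)… 2072:Thu✓ 2073:Fri✓ 2074:Sat 2075:Sun 2076:Tue 2077:Wed✓ 2078:Thu✓ 2079:Fri✓ 2080:Sun 2081:Mon 2082:Tue 2083:Wed✓ 2084:Fri✓ 2085:Sat 2086:Sun
Years with five Fridays: 2050, 2051, 2055, 2056, 2060, 2061, 2062, 2066, 2067, 2072, 2073, 2077, 2078, 2079, 2083, 2084 → 16.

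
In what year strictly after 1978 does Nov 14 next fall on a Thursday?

From one year to the next, a fixed date's weekday advances by 1, or by 2 when a Feb 29 lies between the two dates.
1978: November 14 is Tuesday.
1979: Wednesday (+1)
1980: Friday (+2)
1981: Saturday (+1)
1982: Sunday (+1)
1983: Monday (+1)
1984: Wednesday (+2)
1985: Thursday (+1)
Nov 14 falls on a Thursday in 1985.

1985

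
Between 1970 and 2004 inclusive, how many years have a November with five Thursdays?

November has 30 days; it has five Thursdays when Thursday falls among the first (month-length − 28) days — i.e. when November 1 is one of Thursday/Wednesday.
November 1 by year: 1970:Sun 1971:Mon 1972:Wed✓ 1973:Thu✓ 1974:Fri 1975:Sat 1976:Mon 1977:Tue 1978:Wed✓ 1979:Thu✓ 1980:Sat 1981:Sun 1982:Mon 1983:Tue 1984:Thu✓ …(5 more)… 1990:Thu✓ 1991:Fri 1992:Sun 1993:Mon 1994:Tue 1995:Wed✓ 1996:Fri 1997:Sat 1998:Sun 1999:Mon 2000:Wed✓ 2001:Thu✓ 2002:Fri 2003:Sat 2004:Mon
Years with five Thursdays: 1972, 1973, 1978, 1979, 1984, 1989, 1990, 1995, 2000, 2001 → 10.

10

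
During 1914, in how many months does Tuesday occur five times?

A month of length L has five Tuesdays iff its first Tuesday is on day ≤ L−28 (so day 1–3 in a 31-day month, 1–2 in a 30-day month, day 1 in a leap February).
Checking each month of 1914: Jan starts Thu (31d); Feb starts Sun (28d); Mar starts Sun (31d) ✓; Apr starts Wed (30d); May starts Fri (31d); Jun starts Mon (30d) ✓; Jul starts Wed (31d); Aug starts Sat (31d); Sep starts Tue (30d) ✓; Oct starts Thu (31d); Nov starts Sun (30d); Dec starts Tue (31d) ✓.
Five-Tuesday months: March, June, September, December → 4.

4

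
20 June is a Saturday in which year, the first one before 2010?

From one year to the next, a fixed date's weekday advances by 1, or by 2 when a Feb 29 lies between the two dates.
2010: June 20 is Sunday.
2009: Saturday (−1)
20 June falls on a Saturday in 2009.

2009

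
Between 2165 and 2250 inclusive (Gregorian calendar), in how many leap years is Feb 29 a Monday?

Leap years in 2165–2250: 20 of them.
Feb 29 weekday advances by 5 (mod 7) from one leap year to the next four years later (or differs when a century non-leap intervenes).
Leap-day weekdays: 2168:Mon✓ 2172:Sat 2176:Thu 2180:Tue 2184:Sun 2188:Fri 2192:Wed 2196:Mon✓ 2204:Wed 2208:Mon✓ 2212:Sat 2216:Thu 2220:Tue 2224:Sun 2228:Fri 2232:Wed 2236:Mon✓ 2240:Sat 2244:Thu 2248:Tue
Monday: 2168, 2196, 2208, 2236 → 4.

4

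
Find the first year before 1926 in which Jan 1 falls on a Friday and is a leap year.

1904

Jan 1 advances by 2 weekdays after a leap year and by 1 after a common year.
1926: Jan 1 is Friday.
1925: Thursday
1924: Tuesday (leap)
1923: Monday
1922: Sunday
1921: Saturday
1920: Thursday (leap)
1919: Wednesday
1918: Tuesday
1917: Monday
1916: Saturday (leap)
1915: Friday
1914: Thursday
1913: Wednesday
1912: Monday (leap)
1911: Sunday
1910: Saturday
1909: Friday
1908: Wednesday (leap)
1907: Tuesday
1906: Monday
1905: Sunday
1904: Friday (leap)
1904 begins on a Friday and is a leap year.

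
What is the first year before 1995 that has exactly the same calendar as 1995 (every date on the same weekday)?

1989

Two years share a calendar iff Jan 1 falls on the same weekday and both are leap or both are common. 1995: Jan 1 is Sunday, common year.
1994: Jan 1 Saturday, common
1993: Jan 1 Friday, common
1992: Jan 1 Wednesday, leap
1991: Jan 1 Tuesday, common
1990: Jan 1 Monday, common
1989: Jan 1 Sunday, common
1989 matches on both conditions.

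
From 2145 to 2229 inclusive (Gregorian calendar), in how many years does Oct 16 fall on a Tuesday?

Track Oct 16's weekday year by year (advancing +1, or +2 across a Feb 29):
  2145: Sat  2146: Sun (+1)  2147: Mon (+1)  2148: Wed (+2)  2149: Thu (+1)
  2150: Fri (+1)  2151: Sat (+1)  2152: Mon (+2)  2153: Tue (+1) ✓  2154: Wed (+1)
  2155: Thu (+1)  2156: Sat (+2)  2157: Sun (+1)  2158: Mon (+1)  … (57 more years) …
  2216: Wed (+2)  2217: Thu (+1)  2218: Fri (+1)  2219: Sat (+1)  2220: Mon (+2)
  2221: Tue (+1) ✓  2222: Wed (+1)  2223: Thu (+1)  2224: Sat (+2)  2225: Sun (+1)
  2226: Mon (+1)  2227: Tue (+1) ✓  2228: Thu (+2)  2229: Fri (+1)
Tuesday years: 2153, 2159, 2164, 2170, 2181, 2187, 2192, 2198, 2204, 2210, 2221, 2227 — 12 in total.

12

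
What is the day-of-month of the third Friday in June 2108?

June 1, 2108 is a Friday, so the first Friday is the 1st.
The third Friday is 1 + 14 = 15.

15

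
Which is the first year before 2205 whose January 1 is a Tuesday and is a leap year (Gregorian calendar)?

2188

Jan 1 advances by 2 weekdays after a leap year and by 1 after a common year.
2205: Jan 1 is Tuesday.
2204: Sunday (leap)
2203: Saturday
2202: Friday
2201: Thursday
2200: Wednesday
2199: Tuesday
2198: Monday
2197: Sunday
2196: Friday (leap)
2195: Thursday
2194: Wednesday
2193: Tuesday
2192: Sunday (leap)
2191: Saturday
2190: Friday
2189: Thursday
2188: Tuesday (leap)
2188 begins on a Tuesday and is a leap year.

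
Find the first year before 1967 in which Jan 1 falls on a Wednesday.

Jan 1 advances by 2 weekdays after a leap year and by 1 after a common year.
1967: Jan 1 is Sunday.
1966: Saturday
1965: Friday
1964: Wednesday (leap)
1964 begins on a Wednesday

1964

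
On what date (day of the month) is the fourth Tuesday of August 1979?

August 1, 1979 is a Wednesday, so the first Tuesday is the 7th.
The fourth Tuesday is 7 + 21 = 28.

28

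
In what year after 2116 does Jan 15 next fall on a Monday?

From one year to the next, a fixed date's weekday advances by 1, or by 2 when a Feb 29 lies between the two dates.
2116: January 15 is Wednesday.
2117: Friday (+2)
2118: Saturday (+1)
2119: Sunday (+1)
2120: Monday (+1)
Jan 15 falls on a Monday in 2120.

2120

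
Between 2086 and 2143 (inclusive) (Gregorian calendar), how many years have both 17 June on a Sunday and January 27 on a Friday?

Check each year's weekday for 17 June and January 27:
  2086: Mon/Sun  2087: Tue/Mon  2088: Thu/Tue  2089: Fri/Thu  2090: Sat/Fri  2091: Sun/Sat  2092: Tue/Sun  2093: Wed/Tue  2094: Thu/Wed  2095: Fri/Thu  2096: Sun/Fri ✓  2097: Mon/Sun  2098: Tue/Mon  2099: Wed/Tue  …(30 more)…  2130: Sat/Fri  2131: Sun/Sat  2132: Tue/Sun  2133: Wed/Tue  2134: Thu/Wed  2135: Fri/Thu  2136: Sun/Fri ✓  2137: Mon/Sun  2138: Tue/Mon  2139: Wed/Tue  2140: Fri/Wed  2141: Sat/Fri  2142: Sun/Sat  2143: Mon/Sun
Both conditions hold in: 2096, 2108, 2136 — 3.

3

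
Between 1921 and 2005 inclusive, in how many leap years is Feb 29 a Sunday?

Leap years in 1921–2005: 21 of them.
Feb 29 weekday advances by 5 (mod 7) from one leap year to the next four years later (or differs when a century non-leap intervenes).
Leap-day weekdays: 1924:Fri 1928:Wed 1932:Mon 1936:Sat 1940:Thu 1944:Tue 1948:Sun✓ 1952:Fri 1956:Wed 1960:Mon 1964:Sat 1968:Thu 1972:Tue 1976:Sun✓ 1980:Fri 1984:Wed 1988:Mon 1992:Sat 1996:Thu 2000:Tue 2004:Sun✓
Sunday: 1948, 1976, 2004 → 3.

3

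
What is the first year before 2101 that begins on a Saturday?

2095

Jan 1 advances by 2 weekdays after a leap year and by 1 after a common year.
2101: Jan 1 is Saturday.
2100: Friday
2099: Thursday
2098: Wednesday
2097: Tuesday
2096: Sunday (leap)
2095: Saturday
2095 begins on a Saturday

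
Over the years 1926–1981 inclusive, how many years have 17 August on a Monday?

8

Track 17 August's weekday year by year (advancing +1, or +2 across a Feb 29):
  1926: Tue  1927: Wed (+1)  1928: Fri (+2)  1929: Sat (+1)  1930: Sun (+1)
  1931: Mon (+1) ✓  1932: Wed (+2)  1933: Thu (+1)  1934: Fri (+1)  1935: Sat (+1)
  1936: Mon (+2) ✓  1937: Tue (+1)  1938: Wed (+1)  1939: Thu (+1)  … (28 more years) …
  1968: Sat (+2)  1969: Sun (+1)  1970: Mon (+1) ✓  1971: Tue (+1)  1972: Thu (+2)
  1973: Fri (+1)  1974: Sat (+1)  1975: Sun (+1)  1976: Tue (+2)  1977: Wed (+1)
  1978: Thu (+1)  1979: Fri (+1)  1980: Sun (+2)  1981: Mon (+1) ✓
Monday years: 1931, 1936, 1942, 1953, 1959, 1964, 1970, 1981 — 8 in total.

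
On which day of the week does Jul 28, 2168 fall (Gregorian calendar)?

Thursday

January 1, 2168 is a Friday.
July 28 is day 210 of the year, i.e. 209 days after Jan 1.
209 mod 7 = 6, so advance 6 weekdays from Friday: Thursday.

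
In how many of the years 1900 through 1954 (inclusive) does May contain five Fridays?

May has 31 days; it has five Fridays when Friday falls among the first (month-length − 28) days — i.e. when May 1 is one of Friday/Thursday/Wednesday.
May 1 by year: 1900:Tue 1901:Wed✓ 1902:Thu✓ 1903:Fri✓ 1904:Sun 1905:Mon 1906:Tue 1907:Wed✓ 1908:Fri✓ 1909:Sat 1910:Sun 1911:Mon 1912:Wed✓ 1913:Thu✓ 1914:Fri✓ …(25 more)… 1940:Wed✓ 1941:Thu✓ 1942:Fri✓ 1943:Sat 1944:Mon 1945:Tue 1946:Wed✓ 1947:Thu✓ 1948:Sat 1949:Sun 1950:Mon 1951:Tue 1952:Thu✓ 1953:Fri✓ 1954:Sat
Years with five Fridays: 1901, 1902, 1903, 1907, 1908, 1912, 1913, 1914, 1918, 1919, 1924, 1925, 1929, 1930, 1931, 1935, 1936, 1940, 1941, 1942, 1946, 1947, 1952, 1953 → 24.

24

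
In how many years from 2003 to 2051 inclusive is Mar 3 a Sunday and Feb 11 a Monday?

5

Check each year's weekday for Mar 3 and Feb 11:
  2003: Mon/Tue  2004: Wed/Wed  2005: Thu/Fri  2006: Fri/Sat  2007: Sat/Sun  2008: Mon/Mon  2009: Tue/Wed  2010: Wed/Thu  2011: Thu/Fri  2012: Sat/Sat  2013: Sun/Mon ✓  2014: Mon/Tue  2015: Tue/Wed  2016: Thu/Thu  …(21 more)…  2038: Wed/Thu  2039: Thu/Fri  2040: Sat/Sat  2041: Sun/Mon ✓  2042: Mon/Tue  2043: Tue/Wed  2044: Thu/Thu  2045: Fri/Sat  2046: Sat/Sun  2047: Sun/Mon ✓  2048: Tue/Tue  2049: Wed/Thu  2050: Thu/Fri  2051: Fri/Sat
Both conditions hold in: 2013, 2019, 2030, 2041, 2047 — 5.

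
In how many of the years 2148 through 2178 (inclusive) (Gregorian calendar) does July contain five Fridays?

13

July has 31 days; it has five Fridays when Friday falls among the first (month-length − 28) days — i.e. when July 1 is one of Friday/Thursday/Wednesday.
July 1 by year: 2148:Mon 2149:Tue 2150:Wed✓ 2151:Thu✓ 2152:Sat 2153:Sun 2154:Mon 2155:Tue 2156:Thu✓ 2157:Fri✓ 2158:Sat 2159:Sun 2160:Tue 2161:Wed✓ 2162:Thu✓ 2163:Fri✓ 2164:Sun 2165:Mon 2166:Tue 2167:Wed✓ 2168:Fri✓ 2169:Sat 2170:Sun 2171:Mon 2172:Wed✓ 2173:Thu✓ 2174:Fri✓ 2175:Sat 2176:Mon 2177:Tue 2178:Wed✓
Years with five Fridays: 2150, 2151, 2156, 2157, 2161, 2162, 2163, 2167, 2168, 2172, 2173, 2174, 2178 → 13.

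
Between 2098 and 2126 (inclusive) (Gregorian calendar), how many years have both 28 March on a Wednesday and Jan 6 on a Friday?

1

Check each year's weekday for 28 March and Jan 6:
  2098: Fri/Mon  2099: Sat/Tue  2100: Sun/Wed  2101: Mon/Thu  2102: Tue/Fri  2103: Wed/Sat  2104: Fri/Sun  2105: Sat/Tue  2106: Sun/Wed  2107: Mon/Thu  2108: Wed/Fri ✓  2109: Thu/Sun  2110: Fri/Mon  2111: Sat/Tue  2112: Mon/Wed  2113: Tue/Fri  2114: Wed/Sat  2115: Thu/Sun  2116: Sat/Mon  2117: Sun/Wed  2118: Mon/Thu  2119: Tue/Fri  2120: Thu/Sat  2121: Fri/Mon  2122: Sat/Tue  2123: Sun/Wed  2124: Tue/Thu  2125: Wed/Sat  2126: Thu/Sun
Both conditions hold in: 2108 — 1.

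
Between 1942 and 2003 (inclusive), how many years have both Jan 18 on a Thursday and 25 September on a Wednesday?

2

Check each year's weekday for Jan 18 and 25 September:
  1942: Sun/Fri  1943: Mon/Sat  1944: Tue/Mon  1945: Thu/Tue  1946: Fri/Wed  1947: Sat/Thu  1948: Sun/Sat  1949: Tue/Sun  1950: Wed/Mon  1951: Thu/Tue  1952: Fri/Thu  1953: Sun/Fri  1954: Mon/Sat  1955: Tue/Sun  …(34 more)…  1990: Thu/Tue  1991: Fri/Wed  1992: Sat/Fri  1993: Mon/Sat  1994: Tue/Sun  1995: Wed/Mon  1996: Thu/Wed ✓  1997: Sat/Thu  1998: Sun/Fri  1999: Mon/Sat  2000: Tue/Mon  2001: Thu/Tue  2002: Fri/Wed  2003: Sat/Thu
Both conditions hold in: 1968, 1996 — 2.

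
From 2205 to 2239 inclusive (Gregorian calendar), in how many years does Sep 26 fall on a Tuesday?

Track Sep 26's weekday year by year (advancing +1, or +2 across a Feb 29):
  2205: Thu  2206: Fri (+1)  2207: Sat (+1)  2208: Mon (+2)  2209: Tue (+1) ✓
  2210: Wed (+1)  2211: Thu (+1)  2212: Sat (+2)  2213: Sun (+1)  2214: Mon (+1)
  2215: Tue (+1) ✓  2216: Thu (+2)  2217: Fri (+1)  2218: Sat (+1)  … (7 more years) …
  2226: Tue (+1) ✓  2227: Wed (+1)  2228: Fri (+2)  2229: Sat (+1)  2230: Sun (+1)
  2231: Mon (+1)  2232: Wed (+2)  2233: Thu (+1)  2234: Fri (+1)  2235: Sat (+1)
  2236: Mon (+2)  2237: Tue (+1) ✓  2238: Wed (+1)  2239: Thu (+1)
Tuesday years: 2209, 2215, 2220, 2226, 2237 — 5 in total.

5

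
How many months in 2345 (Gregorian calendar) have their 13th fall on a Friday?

2

Check the 13th of each month of 2345: Jan 13: Sat, Feb 13: Tue, Mar 13: Tue, Apr 13: Fri, May 13: Sun, Jun 13: Wed, Jul 13: Fri, Aug 13: Mon, Sep 13: Thu, Oct 13: Sat, Nov 13: Tue, Dec 13: Thu.
Friday occurs in April, July — 2 months.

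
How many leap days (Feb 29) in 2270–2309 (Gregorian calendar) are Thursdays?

Leap years in 2270–2309: 9 of them.
Feb 29 weekday advances by 5 (mod 7) from one leap year to the next four years later (or differs when a century non-leap intervenes).
Leap-day weekdays: 2272:Thu✓ 2276:Tue 2280:Sun 2284:Fri 2288:Wed 2292:Mon 2296:Sat 2304:Mon 2308:Sat
Thursday: 2272 → 1.

1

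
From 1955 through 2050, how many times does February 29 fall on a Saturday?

4

Leap years in 1955–2050: 24 of them.
Feb 29 weekday advances by 5 (mod 7) from one leap year to the next four years later (or differs when a century non-leap intervenes).
Leap-day weekdays: 1956:Wed 1960:Mon 1964:Sat✓ 1968:Thu 1972:Tue 1976:Sun 1980:Fri 1984:Wed 1988:Mon 1992:Sat✓ 1996:Thu 2000:Tue 2004:Sun 2008:Fri 2012:Wed 2016:Mon 2020:Sat✓ 2024:Thu 2028:Tue 2032:Sun 2036:Fri 2040:Wed 2044:Mon 2048:Sat✓
Saturday: 1964, 1992, 2020, 2048 → 4.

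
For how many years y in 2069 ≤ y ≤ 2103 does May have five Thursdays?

15

May has 31 days; it has five Thursdays when Thursday falls among the first (month-length − 28) days — i.e. when May 1 is one of Thursday/Wednesday/Tuesday.
May 1 by year: 2069:Wed✓ 2070:Thu✓ 2071:Fri 2072:Sun 2073:Mon 2074:Tue✓ 2075:Wed✓ 2076:Fri 2077:Sat 2078:Sun 2079:Mon 2080:Wed✓ 2081:Thu✓ 2082:Fri 2083:Sat …(5 more)… 2089:Sun 2090:Mon 2091:Tue✓ 2092:Thu✓ 2093:Fri 2094:Sat 2095:Sun 2096:Tue✓ 2097:Wed✓ 2098:Thu✓ 2099:Fri 2100:Sat 2101:Sun 2102:Mon 2103:Tue✓
Years with five Thursdays: 2069, 2070, 2074, 2075, 2080, 2081, 2085, 2086, 2087, 2091, 2092, 2096, 2097, 2098, 2103 → 15.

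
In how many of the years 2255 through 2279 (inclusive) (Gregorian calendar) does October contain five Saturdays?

10

October has 31 days; it has five Saturdays when Saturday falls among the first (month-length − 28) days — i.e. when October 1 is one of Saturday/Friday/Thursday.
October 1 by year: 2255:Mon 2256:Wed 2257:Thu✓ 2258:Fri✓ 2259:Sat✓ 2260:Mon 2261:Tue 2262:Wed 2263:Thu✓ 2264:Sat✓ 2265:Sun 2266:Mon 2267:Tue 2268:Thu✓ 2269:Fri✓ 2270:Sat✓ 2271:Sun 2272:Tue 2273:Wed 2274:Thu✓ 2275:Fri✓ 2276:Sun 2277:Mon 2278:Tue 2279:Wed
Years with five Saturdays: 2257, 2258, 2259, 2263, 2264, 2268, 2269, 2270, 2274, 2275 → 10.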